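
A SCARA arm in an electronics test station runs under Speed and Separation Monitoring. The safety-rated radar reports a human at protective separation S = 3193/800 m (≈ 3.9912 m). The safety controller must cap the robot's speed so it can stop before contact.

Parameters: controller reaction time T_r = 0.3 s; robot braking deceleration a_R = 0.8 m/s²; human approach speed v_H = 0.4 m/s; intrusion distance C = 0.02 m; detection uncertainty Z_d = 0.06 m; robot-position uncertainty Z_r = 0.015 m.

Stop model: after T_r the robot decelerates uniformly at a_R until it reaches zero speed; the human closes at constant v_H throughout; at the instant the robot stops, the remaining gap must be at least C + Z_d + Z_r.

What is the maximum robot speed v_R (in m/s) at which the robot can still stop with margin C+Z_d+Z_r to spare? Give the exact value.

collect terms ⇒ (5/8)·v_R² + (4/5)·v_R + (-3021/800) = 0
  disc = (4/5)² − 4·(5/8)·(-3021/800) = 16129/1600 ; √disc = 127/40
  v_R = (−(4/5) + 127/40) / (2·(5/8)) = 19/10 m/s
check:
braking lasts T_s = (19/10)/(4/5) = 2.3750 s
robot in T_r: 1.9000·0.3000 = 0.5700 m
robot under decel: 1.9000²/(2·0.8000) = 2.2563 m
human closes 0.4000·2.6750 = 1.0700 m
residual clearance needed = 0.0200+0.0600+0.0150 = 0.0950 m
sum ≈ 0.5700+2.2563+1.0700+0.0950 ≈ 3.9912 m = S ✓

v_R_max = 19/10 m/s = 1.9000 m/s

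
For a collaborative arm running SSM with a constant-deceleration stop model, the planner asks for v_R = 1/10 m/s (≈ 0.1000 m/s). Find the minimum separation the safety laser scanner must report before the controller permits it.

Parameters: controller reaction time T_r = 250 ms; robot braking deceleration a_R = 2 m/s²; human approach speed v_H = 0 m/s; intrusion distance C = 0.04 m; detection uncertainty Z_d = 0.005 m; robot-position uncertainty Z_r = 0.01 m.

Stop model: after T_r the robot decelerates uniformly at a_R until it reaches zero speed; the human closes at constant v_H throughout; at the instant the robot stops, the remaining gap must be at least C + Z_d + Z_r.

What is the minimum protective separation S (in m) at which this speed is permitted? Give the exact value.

S_min = 33/400 m = 0.0825 m

stop time T_s = (1/10)/2 = 0.0500 s
reaction-phase robot travel = 0.1000·0.2500 = 0.0250 m
robot covers 0.1000·0.0500 − ½·2.0000·0.0500² = 0.0025 m while stopping
human closes 0.0000·0.3000 = 0.0000 m
C+Z_d+Z_r = 0.0400+0.0050+0.0100 = 0.0550 m
S_min ≈ 0.0250+0.0025+0.0000+0.0550  ⇒  S_min = 33/400 m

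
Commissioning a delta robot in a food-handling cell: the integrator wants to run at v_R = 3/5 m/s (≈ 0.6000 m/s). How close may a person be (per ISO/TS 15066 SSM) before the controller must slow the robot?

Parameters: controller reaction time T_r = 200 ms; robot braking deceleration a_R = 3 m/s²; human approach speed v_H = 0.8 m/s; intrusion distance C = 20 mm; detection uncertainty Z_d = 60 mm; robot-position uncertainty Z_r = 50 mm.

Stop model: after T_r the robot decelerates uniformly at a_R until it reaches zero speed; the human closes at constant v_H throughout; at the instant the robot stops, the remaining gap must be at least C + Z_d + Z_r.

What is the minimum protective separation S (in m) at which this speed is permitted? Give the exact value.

T_s = v_R/a_R = (3/5)/3 = 0.2000 s
robot in T_r: 0.6000·0.2000 = 0.1200 m
robot under decel: 0.6000²/(2·3.0000) = 0.0600 m
human closes 0.8000·0.4000 = 0.3200 m
C+Z_d+Z_r = 0.0200+0.0600+0.0500 = 0.1300 m
S_min ≈ 0.1200+0.0600+0.3200+0.1300  ⇒  S_min = 63/100 m

S_min = 63/100 m = 0.6300 m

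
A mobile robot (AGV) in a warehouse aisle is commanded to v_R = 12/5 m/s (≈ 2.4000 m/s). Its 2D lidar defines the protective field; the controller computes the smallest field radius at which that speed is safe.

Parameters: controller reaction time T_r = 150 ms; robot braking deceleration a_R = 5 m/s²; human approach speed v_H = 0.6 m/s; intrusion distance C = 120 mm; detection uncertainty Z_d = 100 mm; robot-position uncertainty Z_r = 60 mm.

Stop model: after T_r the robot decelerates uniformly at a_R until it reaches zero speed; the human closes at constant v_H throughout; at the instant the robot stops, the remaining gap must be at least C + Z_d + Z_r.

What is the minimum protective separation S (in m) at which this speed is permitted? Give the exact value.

braking lasts T_s = (12/5)/5 = 0.4800 s
robot covers v_R·T_r = 2.4000·0.1500 = 0.3600 m before braking
robot under decel: 2.4000²/(2·5.0000) = 0.5760 m
person approaches 0.6000·(0.1500+0.4800) = 0.3780 m
margins: 0.1200+0.1000+0.0600 = 0.2800 m
S_min ≈ 0.3600+0.5760+0.3780+0.2800  ⇒  S_min = 797/500 m

S_min = 797/500 m = 1.5940 m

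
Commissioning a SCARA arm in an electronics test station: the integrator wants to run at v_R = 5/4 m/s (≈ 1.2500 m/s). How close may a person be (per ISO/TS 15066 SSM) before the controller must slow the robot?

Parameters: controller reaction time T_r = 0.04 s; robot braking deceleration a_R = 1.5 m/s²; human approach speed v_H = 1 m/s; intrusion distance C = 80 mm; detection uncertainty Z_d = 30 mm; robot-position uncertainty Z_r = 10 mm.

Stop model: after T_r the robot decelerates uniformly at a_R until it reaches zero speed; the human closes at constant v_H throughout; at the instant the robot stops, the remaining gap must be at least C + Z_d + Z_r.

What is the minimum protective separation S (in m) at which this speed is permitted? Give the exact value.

braking lasts T_s = (5/4)/(3/2) = 0.8333 s
robot covers v_R·T_r = 1.2500·0.0400 = 0.0500 m before braking
robot under decel: 1.2500²/(2·1.5000) = 0.5208 m
human closes 1.0000·0.8733 = 0.8733 m
C+Z_d+Z_r = 0.0800+0.0300+0.0100 = 0.1200 m
S_min ≈ 0.0500+0.5208+0.8733+0.1200  ⇒  S_min = 1877/1200 m

S_min = 1877/1200 m = 1.5642 m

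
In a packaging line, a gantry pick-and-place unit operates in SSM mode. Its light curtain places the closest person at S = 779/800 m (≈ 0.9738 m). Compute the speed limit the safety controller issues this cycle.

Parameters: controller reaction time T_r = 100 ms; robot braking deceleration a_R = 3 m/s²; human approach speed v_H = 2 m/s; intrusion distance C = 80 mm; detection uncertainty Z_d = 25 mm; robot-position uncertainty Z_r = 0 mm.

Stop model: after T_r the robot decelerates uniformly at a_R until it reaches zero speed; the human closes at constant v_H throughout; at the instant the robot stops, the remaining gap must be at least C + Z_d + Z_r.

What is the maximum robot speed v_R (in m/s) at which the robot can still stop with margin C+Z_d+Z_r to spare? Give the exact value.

v_R_max = 3/4 m/s = 0.7500 m/s

collect terms ⇒ (1/6)·v_R² + (23/30)·v_R + (-107/160) = 0
  disc = (23/30)² − 4·(1/6)·(-107/160) = 3721/3600 ; √disc = 61/60
  v_R = (−(23/30) + 61/60) / (2·(1/6)) = 3/4 m/s
check:
braking lasts T_s = (3/4)/3 = 0.2500 s
robot in T_r: 0.7500·0.1000 = 0.0750 m
braking distance = 0.7500²/(2·3.0000) = 0.0938 m
human closes 2.0000·0.3500 = 0.7000 m
C+Z_d+Z_r = 0.0800+0.0250+0.0000 = 0.1050 m
sum ≈ 0.0750+0.0938+0.7000+0.1050 ≈ 0.9738 m = S ✓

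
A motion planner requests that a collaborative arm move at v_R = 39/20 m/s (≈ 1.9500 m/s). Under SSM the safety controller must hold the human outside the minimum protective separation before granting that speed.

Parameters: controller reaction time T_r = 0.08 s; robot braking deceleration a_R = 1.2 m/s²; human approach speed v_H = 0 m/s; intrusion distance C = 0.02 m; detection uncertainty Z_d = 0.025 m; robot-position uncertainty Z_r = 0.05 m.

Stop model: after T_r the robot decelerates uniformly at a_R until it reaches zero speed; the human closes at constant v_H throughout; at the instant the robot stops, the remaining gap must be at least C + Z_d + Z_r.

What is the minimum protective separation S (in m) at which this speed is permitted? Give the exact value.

braking lasts T_s = (39/20)/(6/5) = 1.6250 s
reaction-phase robot travel = 1.9500·0.0800 = 0.1560 m
robot covers 1.9500·1.6250 − ½·1.2000·1.6250² = 1.5844 m while stopping
human closes 0.0000·1.7050 = 0.0000 m
residual clearance needed = 0.0200+0.0250+0.0500 = 0.0950 m
S_min ≈ 0.1560+1.5844+0.0000+0.0950  ⇒  S_min = 14683/8000 m

S_min = 14683/8000 m = 1.8354 m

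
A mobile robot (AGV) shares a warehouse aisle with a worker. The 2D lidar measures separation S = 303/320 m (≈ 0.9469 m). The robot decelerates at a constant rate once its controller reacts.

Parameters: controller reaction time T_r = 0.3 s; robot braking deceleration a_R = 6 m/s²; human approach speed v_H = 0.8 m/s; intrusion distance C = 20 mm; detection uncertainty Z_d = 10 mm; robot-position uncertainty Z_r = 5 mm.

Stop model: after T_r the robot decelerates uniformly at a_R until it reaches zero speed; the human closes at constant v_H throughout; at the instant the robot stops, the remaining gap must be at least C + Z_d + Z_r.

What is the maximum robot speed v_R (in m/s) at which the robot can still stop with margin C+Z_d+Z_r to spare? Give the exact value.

v_R_max = 5/4 m/s = 1.2500 m/s

collect terms ⇒ (1/12)·v_R² + (13/30)·v_R + (-43/64) = 0
  disc = (13/30)² − 4·(1/12)·(-43/64) = 5929/14400 ; √disc = 77/120
  v_R = (−(13/30) + 77/120) / (2·(1/12)) = 5/4 m/s
check:
braking lasts T_s = (5/4)/6 = 0.2083 s
robot covers v_R·T_r = 1.2500·0.3000 = 0.3750 m before braking
robot covers 1.2500·0.2083 − ½·6.0000·0.2083² = 0.1302 m while stopping
human closes 0.8000·0.5083 = 0.4067 m
residual clearance needed = 0.0200+0.0100+0.0050 = 0.0350 m
sum ≈ 0.3750+0.1302+0.4067+0.0350 ≈ 0.9469 m = S ✓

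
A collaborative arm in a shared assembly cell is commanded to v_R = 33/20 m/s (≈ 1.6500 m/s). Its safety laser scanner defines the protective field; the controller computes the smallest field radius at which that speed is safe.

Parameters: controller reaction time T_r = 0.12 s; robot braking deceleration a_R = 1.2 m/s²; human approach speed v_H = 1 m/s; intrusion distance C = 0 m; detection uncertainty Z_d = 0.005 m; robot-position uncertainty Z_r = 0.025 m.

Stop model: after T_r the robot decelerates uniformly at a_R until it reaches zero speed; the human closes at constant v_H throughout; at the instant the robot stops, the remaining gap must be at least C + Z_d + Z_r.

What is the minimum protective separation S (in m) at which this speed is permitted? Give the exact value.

stop time T_s = (33/20)/(6/5) = 1.3750 s
robot covers v_R·T_r = 1.6500·0.1200 = 0.1980 m before braking
robot covers 1.6500·1.3750 − ½·1.2000·1.3750² = 1.1344 m while stopping
human over T_r+T_s: 1.0000·(0.1200+1.3750) = 1.4950 m
C+Z_d+Z_r = 0.0000+0.0050+0.0250 = 0.0300 m
S_min ≈ 0.1980+1.1344+1.4950+0.0300  ⇒  S_min = 22859/8000 m

S_min = 22859/8000 m = 2.8574 m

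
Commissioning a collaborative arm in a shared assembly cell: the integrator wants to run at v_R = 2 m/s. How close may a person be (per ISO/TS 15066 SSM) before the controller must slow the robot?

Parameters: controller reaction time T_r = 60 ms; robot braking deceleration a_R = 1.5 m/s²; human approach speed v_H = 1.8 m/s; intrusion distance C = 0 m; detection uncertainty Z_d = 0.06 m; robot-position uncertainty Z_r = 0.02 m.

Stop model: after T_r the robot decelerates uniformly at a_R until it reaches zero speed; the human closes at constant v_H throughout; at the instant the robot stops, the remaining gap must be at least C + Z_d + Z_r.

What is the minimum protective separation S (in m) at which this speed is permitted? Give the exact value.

S_min = 3031/750 m = 4.0413 m

T_s = v_R/a_R = 2/(3/2) = 1.3333 s
reaction-phase robot travel = 2.0000·0.0600 = 0.1200 m
braking distance = 2.0000²/(2·1.5000) = 1.3333 m
human over T_r+T_s: 1.8000·(0.0600+1.3333) = 2.5080 m
residual clearance needed = 0.0000+0.0600+0.0200 = 0.0800 m
S_min ≈ 0.1200+1.3333+2.5080+0.0800  ⇒  S_min = 3031/750 m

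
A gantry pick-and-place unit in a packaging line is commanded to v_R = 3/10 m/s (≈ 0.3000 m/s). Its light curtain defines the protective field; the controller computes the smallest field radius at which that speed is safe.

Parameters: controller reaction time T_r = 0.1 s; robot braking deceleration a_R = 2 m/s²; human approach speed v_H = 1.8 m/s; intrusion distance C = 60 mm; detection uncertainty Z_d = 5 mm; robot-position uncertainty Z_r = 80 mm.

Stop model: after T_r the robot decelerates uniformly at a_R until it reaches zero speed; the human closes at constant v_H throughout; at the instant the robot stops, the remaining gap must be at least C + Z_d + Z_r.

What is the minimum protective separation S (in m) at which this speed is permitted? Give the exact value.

S_min = 259/400 m = 0.6475 m

stop time T_s = (3/10)/2 = 0.1500 s
robot covers v_R·T_r = 0.3000·0.1000 = 0.0300 m before braking
robot under decel: 0.3000²/(2·2.0000) = 0.0225 m
person approaches 1.8000·(0.1000+0.1500) = 0.4500 m
residual clearance needed = 0.0600+0.0050+0.0800 = 0.1450 m
S_min ≈ 0.0300+0.0225+0.4500+0.1450  ⇒  S_min = 259/400 m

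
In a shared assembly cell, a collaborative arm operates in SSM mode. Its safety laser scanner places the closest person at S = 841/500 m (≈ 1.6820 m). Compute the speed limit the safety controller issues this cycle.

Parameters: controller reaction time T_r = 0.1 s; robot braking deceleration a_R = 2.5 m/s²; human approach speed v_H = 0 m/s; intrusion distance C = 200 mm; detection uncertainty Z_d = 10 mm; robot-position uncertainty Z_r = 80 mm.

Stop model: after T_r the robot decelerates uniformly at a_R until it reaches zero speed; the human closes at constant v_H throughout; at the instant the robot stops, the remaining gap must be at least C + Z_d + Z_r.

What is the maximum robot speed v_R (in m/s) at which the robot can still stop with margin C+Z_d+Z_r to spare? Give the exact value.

at the boundary: (1/5)·v² + (1/10)·v + (-174/125) = 0
  disc = (1/10)² − 4·(1/5)·(-174/125) = 2809/2500 ; √disc = 53/50
  v_R = (−(1/10) + 53/50) / (2·(1/5)) = 12/5 m/s
check:
T_s = v_R/a_R = (12/5)/(5/2) = 0.9600 s
reaction-phase robot travel = 2.4000·0.1000 = 0.2400 m
braking distance = 2.4000²/(2·2.5000) = 1.1520 m
human over T_r+T_s: 0.0000·(0.1000+0.9600) = 0.0000 m
residual clearance needed = 0.2000+0.0100+0.0800 = 0.2900 m
sum ≈ 0.2400+1.1520+0.0000+0.2900 ≈ 1.6820 m = S ✓

v_R_max = 12/5 m/s = 2.4000 m/s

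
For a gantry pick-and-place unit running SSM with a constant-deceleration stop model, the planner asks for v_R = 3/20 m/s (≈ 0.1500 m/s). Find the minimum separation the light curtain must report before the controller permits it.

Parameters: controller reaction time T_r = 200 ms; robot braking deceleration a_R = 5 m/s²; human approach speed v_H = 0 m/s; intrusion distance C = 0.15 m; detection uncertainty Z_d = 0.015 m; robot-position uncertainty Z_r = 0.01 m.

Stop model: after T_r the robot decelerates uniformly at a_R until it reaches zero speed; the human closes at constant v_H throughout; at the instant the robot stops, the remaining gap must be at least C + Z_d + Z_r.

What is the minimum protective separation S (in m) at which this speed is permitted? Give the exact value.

braking lasts T_s = (3/20)/5 = 0.0300 s
robot in T_r: 0.1500·0.2000 = 0.0300 m
robot under decel: 0.1500²/(2·5.0000) = 0.0022 m
person approaches 0.0000·(0.2000+0.0300) = 0.0000 m
C+Z_d+Z_r = 0.1500+0.0150+0.0100 = 0.1750 m
S_min ≈ 0.0300+0.0022+0.0000+0.1750  ⇒  S_min = 829/4000 m

S_min = 829/4000 m = 0.2072 m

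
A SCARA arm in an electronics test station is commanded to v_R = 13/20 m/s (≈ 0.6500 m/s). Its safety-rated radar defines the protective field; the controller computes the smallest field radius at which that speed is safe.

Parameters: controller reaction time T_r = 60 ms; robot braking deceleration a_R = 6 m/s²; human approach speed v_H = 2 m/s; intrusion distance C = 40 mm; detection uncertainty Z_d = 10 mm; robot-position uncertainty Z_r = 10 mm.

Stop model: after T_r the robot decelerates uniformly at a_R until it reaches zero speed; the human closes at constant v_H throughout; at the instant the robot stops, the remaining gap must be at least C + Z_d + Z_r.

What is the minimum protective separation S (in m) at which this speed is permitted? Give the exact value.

S_min = 3767/8000 m = 0.4709 m

braking lasts T_s = (13/20)/6 = 0.1083 s
robot covers v_R·T_r = 0.6500·0.0600 = 0.0390 m before braking
robot under decel: 0.6500²/(2·6.0000) = 0.0352 m
human closes 2.0000·0.1683 = 0.3367 m
C+Z_d+Z_r = 0.0400+0.0100+0.0100 = 0.0600 m
S_min ≈ 0.0390+0.0352+0.3367+0.0600  ⇒  S_min = 3767/8000 m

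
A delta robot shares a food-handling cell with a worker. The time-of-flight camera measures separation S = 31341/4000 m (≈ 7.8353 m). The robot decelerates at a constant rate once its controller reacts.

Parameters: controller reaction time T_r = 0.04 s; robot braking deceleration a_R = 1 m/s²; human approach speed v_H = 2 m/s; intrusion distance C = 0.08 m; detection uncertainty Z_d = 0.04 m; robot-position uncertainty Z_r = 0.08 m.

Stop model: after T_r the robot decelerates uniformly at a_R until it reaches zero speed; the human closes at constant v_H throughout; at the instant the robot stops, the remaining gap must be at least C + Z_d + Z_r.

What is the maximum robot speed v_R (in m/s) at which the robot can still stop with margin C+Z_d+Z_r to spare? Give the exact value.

at the boundary: (1/2)·v² + (51/25)·v + (-30221/4000) = 0
  disc = (51/25)² − 4·(1/2)·(-30221/4000) = 192721/10000 ; √disc = 439/100
  v_R = (−(51/25) + 439/100) / (2·(1/2)) = 47/20 m/s
check:
T_s = v_R/a_R = (47/20)/1 = 2.3500 s
robot in T_r: 2.3500·0.0400 = 0.0940 m
braking distance = 2.3500²/(2·1.0000) = 2.7612 m
human closes 2.0000·2.3900 = 4.7800 m
margins: 0.0800+0.0400+0.0800 = 0.2000 m
sum ≈ 0.0940+2.7612+4.7800+0.2000 ≈ 7.8353 m = S ✓

v_R_max = 47/20 m/s = 2.3500 m/s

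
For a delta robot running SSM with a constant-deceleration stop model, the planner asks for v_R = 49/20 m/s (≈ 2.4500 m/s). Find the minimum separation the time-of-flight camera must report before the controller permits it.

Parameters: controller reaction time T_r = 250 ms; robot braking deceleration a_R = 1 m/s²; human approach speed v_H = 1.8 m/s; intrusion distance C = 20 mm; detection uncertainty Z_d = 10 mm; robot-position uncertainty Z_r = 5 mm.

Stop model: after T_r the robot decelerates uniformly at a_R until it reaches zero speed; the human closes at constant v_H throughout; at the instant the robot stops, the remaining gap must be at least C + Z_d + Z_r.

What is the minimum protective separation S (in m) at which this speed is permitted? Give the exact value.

braking lasts T_s = (49/20)/1 = 2.4500 s
robot covers v_R·T_r = 2.4500·0.2500 = 0.6125 m before braking
robot covers 2.4500·2.4500 − ½·1.0000·2.4500² = 3.0013 m while stopping
human over T_r+T_s: 1.8000·(0.2500+2.4500) = 4.8600 m
C+Z_d+Z_r = 0.0200+0.0100+0.0050 = 0.0350 m
S_min ≈ 0.6125+3.0013+4.8600+0.0350  ⇒  S_min = 6807/800 m

S_min = 6807/800 m = 8.5087 m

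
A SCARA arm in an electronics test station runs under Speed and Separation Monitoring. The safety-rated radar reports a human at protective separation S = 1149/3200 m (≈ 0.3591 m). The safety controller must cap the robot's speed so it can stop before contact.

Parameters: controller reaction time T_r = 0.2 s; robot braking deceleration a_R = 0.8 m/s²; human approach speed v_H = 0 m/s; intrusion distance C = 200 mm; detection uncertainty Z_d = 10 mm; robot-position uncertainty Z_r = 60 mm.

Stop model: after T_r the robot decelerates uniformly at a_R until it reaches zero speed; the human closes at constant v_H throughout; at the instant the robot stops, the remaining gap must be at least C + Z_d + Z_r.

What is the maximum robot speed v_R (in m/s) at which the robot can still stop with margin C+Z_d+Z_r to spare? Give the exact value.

v_R_max = 1/4 m/s = 0.2500 m/s

collect terms ⇒ (5/8)·v_R² + (1/5)·v_R + (-57/640) = 0
  disc = (1/5)² − 4·(5/8)·(-57/640) = 1681/6400 ; √disc = 41/80
  v_R = (−(1/5) + 41/80) / (2·(5/8)) = 1/4 m/s
check:
braking lasts T_s = (1/4)/(4/5) = 0.3125 s
robot in T_r: 0.2500·0.2000 = 0.0500 m
robot covers 0.2500·0.3125 − ½·0.8000·0.3125² = 0.0391 m while stopping
person approaches 0.0000·(0.2000+0.3125) = 0.0000 m
C+Z_d+Z_r = 0.2000+0.0100+0.0600 = 0.2700 m
sum ≈ 0.0500+0.0391+0.0000+0.2700 ≈ 0.3591 m = S ✓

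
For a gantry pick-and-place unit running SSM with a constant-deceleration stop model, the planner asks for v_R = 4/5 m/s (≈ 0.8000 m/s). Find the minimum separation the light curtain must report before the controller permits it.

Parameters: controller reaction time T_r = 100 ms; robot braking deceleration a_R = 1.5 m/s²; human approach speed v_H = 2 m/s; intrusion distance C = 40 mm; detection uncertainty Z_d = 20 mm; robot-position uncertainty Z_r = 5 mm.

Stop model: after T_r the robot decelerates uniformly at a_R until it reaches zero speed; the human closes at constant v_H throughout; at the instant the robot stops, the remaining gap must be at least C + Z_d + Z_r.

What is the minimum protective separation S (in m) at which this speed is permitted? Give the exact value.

S_min = 13/8 m = 1.6250 m

T_s = v_R/a_R = (4/5)/(3/2) = 0.5333 s
robot covers v_R·T_r = 0.8000·0.1000 = 0.0800 m before braking
braking distance = 0.8000²/(2·1.5000) = 0.2133 m
human over T_r+T_s: 2.0000·(0.1000+0.5333) = 1.2667 m
margins: 0.0400+0.0200+0.0050 = 0.0650 m
S_min ≈ 0.0800+0.2133+1.2667+0.0650  ⇒  S_min = 13/8 m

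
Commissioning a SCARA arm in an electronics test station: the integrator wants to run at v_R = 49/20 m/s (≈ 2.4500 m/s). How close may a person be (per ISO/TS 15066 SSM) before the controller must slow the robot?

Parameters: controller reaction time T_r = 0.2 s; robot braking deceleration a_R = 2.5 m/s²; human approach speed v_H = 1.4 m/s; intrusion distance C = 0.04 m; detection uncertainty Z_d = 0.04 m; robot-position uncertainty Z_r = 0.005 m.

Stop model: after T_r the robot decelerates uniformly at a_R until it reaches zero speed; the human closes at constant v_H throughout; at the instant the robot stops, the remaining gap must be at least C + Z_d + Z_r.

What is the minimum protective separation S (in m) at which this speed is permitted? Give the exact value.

S_min = 1371/400 m = 3.4275 m

braking lasts T_s = (49/20)/(5/2) = 0.9800 s
robot in T_r: 2.4500·0.2000 = 0.4900 m
robot covers 2.4500·0.9800 − ½·2.5000·0.9800² = 1.2005 m while stopping
human closes 1.4000·1.1800 = 1.6520 m
margins: 0.0400+0.0400+0.0050 = 0.0850 m
S_min ≈ 0.4900+1.2005+1.6520+0.0850  ⇒  S_min = 1371/400 m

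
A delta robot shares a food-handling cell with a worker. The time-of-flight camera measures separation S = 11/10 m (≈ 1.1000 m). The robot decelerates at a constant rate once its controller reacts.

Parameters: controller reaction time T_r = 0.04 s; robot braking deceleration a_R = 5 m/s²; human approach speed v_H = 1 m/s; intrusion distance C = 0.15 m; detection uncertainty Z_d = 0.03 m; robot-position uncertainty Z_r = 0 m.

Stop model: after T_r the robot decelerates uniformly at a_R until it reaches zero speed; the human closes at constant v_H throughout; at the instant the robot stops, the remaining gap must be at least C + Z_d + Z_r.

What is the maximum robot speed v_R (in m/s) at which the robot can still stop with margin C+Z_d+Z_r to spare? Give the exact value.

v_R_max = 2 m/s = 2.0000 m/s

at the boundary: (1/10)·v² + (6/25)·v + (-22/25) = 0
  disc = (6/25)² − 4·(1/10)·(-22/25) = 256/625 ; √disc = 16/25
  v_R = (−(6/25) + 16/25) / (2·(1/10)) = 2 m/s
check:
T_s = v_R/a_R = 2/5 = 0.4000 s
reaction-phase robot travel = 2.0000·0.0400 = 0.0800 m
robot covers 2.0000·0.4000 − ½·5.0000·0.4000² = 0.4000 m while stopping
person approaches 1.0000·(0.0400+0.4000) = 0.4400 m
margins: 0.1500+0.0300+0.0000 = 0.1800 m
sum ≈ 0.0800+0.4000+0.4400+0.1800 ≈ 1.1000 m = S ✓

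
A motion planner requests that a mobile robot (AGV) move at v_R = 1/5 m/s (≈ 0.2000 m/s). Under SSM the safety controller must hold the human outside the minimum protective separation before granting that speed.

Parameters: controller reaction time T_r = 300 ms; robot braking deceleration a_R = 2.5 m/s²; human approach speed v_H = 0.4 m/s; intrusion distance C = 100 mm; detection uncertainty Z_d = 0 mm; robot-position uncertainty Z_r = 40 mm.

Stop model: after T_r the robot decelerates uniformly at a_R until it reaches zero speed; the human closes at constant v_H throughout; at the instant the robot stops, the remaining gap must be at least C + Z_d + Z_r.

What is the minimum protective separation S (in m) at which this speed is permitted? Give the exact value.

stop time T_s = (1/5)/(5/2) = 0.0800 s
robot covers v_R·T_r = 0.2000·0.3000 = 0.0600 m before braking
robot covers 0.2000·0.0800 − ½·2.5000·0.0800² = 0.0080 m while stopping
human over T_r+T_s: 0.4000·(0.3000+0.0800) = 0.1520 m
residual clearance needed = 0.1000+0.0000+0.0400 = 0.1400 m
S_min ≈ 0.0600+0.0080+0.1520+0.1400  ⇒  S_min = 9/25 m

S_min = 9/25 m = 0.3600 m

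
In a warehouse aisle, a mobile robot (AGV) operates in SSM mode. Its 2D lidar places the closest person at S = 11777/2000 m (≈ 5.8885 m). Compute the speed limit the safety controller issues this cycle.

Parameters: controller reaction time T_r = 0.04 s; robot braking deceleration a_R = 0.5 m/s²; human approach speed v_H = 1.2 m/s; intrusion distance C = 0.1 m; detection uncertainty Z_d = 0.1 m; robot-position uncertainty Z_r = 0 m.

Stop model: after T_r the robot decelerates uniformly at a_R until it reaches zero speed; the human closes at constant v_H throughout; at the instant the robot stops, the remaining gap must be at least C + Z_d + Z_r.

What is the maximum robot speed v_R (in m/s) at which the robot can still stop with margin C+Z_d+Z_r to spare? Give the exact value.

quadratic (1)·v² + (61/25)·v + (-11281/2000) = 0
  disc = (61/25)² − 4·(1)·(-11281/2000) = 71289/2500 ; √disc = 267/50
  v_R = (−(61/25) + 267/50) / (2·(1)) = 29/20 m/s
check:
braking lasts T_s = (29/20)/(1/2) = 2.9000 s
robot in T_r: 1.4500·0.0400 = 0.0580 m
braking distance = 1.4500²/(2·0.5000) = 2.1025 m
human closes 1.2000·2.9400 = 3.5280 m
margins: 0.1000+0.1000+0.0000 = 0.2000 m
sum ≈ 0.0580+2.1025+3.5280+0.2000 ≈ 5.8885 m = S ✓

v_R_max = 29/20 m/s = 1.4500 m/s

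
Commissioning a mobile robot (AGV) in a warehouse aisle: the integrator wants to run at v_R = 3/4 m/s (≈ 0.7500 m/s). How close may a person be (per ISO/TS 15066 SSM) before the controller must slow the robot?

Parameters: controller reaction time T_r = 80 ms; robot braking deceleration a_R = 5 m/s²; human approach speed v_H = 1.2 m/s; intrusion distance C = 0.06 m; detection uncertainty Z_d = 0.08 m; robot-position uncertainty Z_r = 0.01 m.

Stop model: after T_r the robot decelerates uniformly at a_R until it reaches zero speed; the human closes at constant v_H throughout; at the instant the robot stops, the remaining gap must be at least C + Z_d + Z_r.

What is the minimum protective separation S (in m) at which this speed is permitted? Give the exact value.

S_min = 2169/4000 m = 0.5423 m

T_s = v_R/a_R = (3/4)/5 = 0.1500 s
reaction-phase robot travel = 0.7500·0.0800 = 0.0600 m
robot under decel: 0.7500²/(2·5.0000) = 0.0563 m
human closes 1.2000·0.2300 = 0.2760 m
residual clearance needed = 0.0600+0.0800+0.0100 = 0.1500 m
S_min ≈ 0.0600+0.0563+0.2760+0.1500  ⇒  S_min = 2169/4000 m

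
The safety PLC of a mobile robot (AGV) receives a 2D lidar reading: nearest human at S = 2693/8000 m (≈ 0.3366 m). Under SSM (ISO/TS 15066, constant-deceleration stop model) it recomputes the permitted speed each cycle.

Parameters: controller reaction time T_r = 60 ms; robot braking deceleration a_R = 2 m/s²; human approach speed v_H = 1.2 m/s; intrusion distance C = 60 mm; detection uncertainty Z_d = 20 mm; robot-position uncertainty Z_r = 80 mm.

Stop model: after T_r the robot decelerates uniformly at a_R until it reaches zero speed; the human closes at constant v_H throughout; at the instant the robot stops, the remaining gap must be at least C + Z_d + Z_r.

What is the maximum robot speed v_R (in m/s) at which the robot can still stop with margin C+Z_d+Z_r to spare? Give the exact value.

quadratic (1/4)·v² + (33/50)·v + (-837/8000) = 0
  disc = (33/50)² − 4·(1/4)·(-837/8000) = 21609/40000 ; √disc = 147/200
  v_R = (−(33/50) + 147/200) / (2·(1/4)) = 3/20 m/s
check:
T_s = v_R/a_R = (3/20)/2 = 0.0750 s
reaction-phase robot travel = 0.1500·0.0600 = 0.0090 m
robot covers 0.1500·0.0750 − ½·2.0000·0.0750² = 0.0056 m while stopping
human closes 1.2000·0.1350 = 0.1620 m
C+Z_d+Z_r = 0.0600+0.0200+0.0800 = 0.1600 m
sum ≈ 0.0090+0.0056+0.1620+0.1600 ≈ 0.3366 m = S ✓

v_R_max = 3/20 m/s = 0.1500 m/s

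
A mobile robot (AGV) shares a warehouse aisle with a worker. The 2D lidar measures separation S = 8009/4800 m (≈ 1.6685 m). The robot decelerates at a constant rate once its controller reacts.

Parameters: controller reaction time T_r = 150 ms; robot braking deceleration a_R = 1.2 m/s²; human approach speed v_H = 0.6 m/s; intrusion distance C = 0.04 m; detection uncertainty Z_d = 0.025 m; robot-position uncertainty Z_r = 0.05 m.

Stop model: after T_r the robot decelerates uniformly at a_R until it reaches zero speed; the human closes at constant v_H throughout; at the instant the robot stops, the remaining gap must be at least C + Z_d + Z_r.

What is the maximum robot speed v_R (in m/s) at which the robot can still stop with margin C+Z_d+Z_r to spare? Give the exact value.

at the boundary: (5/12)·v² + (13/20)·v + (-281/192) = 0
  disc = (13/20)² − 4·(5/12)·(-281/192) = 41209/14400 ; √disc = 203/120
  v_R = (−(13/20) + 203/120) / (2·(5/12)) = 5/4 m/s
check:
T_s = v_R/a_R = (5/4)/(6/5) = 1.0417 s
robot covers v_R·T_r = 1.2500·0.1500 = 0.1875 m before braking
robot covers 1.2500·1.0417 − ½·1.2000·1.0417² = 0.6510 m while stopping
human closes 0.6000·1.1917 = 0.7150 m
C+Z_d+Z_r = 0.0400+0.0250+0.0500 = 0.1150 m
sum ≈ 0.1875+0.6510+0.7150+0.1150 ≈ 1.6685 m = S ✓

v_R_max = 5/4 m/s = 1.2500 m/s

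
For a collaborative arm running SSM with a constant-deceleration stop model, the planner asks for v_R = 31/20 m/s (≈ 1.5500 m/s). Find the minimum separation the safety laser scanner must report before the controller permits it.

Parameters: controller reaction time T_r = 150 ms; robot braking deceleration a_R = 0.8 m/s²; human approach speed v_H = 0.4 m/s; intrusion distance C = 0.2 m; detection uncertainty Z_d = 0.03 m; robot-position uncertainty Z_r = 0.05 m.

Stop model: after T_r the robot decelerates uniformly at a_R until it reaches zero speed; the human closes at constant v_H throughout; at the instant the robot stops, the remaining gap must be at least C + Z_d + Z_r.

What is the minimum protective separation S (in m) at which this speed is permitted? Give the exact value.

braking lasts T_s = (31/20)/(4/5) = 1.9375 s
robot in T_r: 1.5500·0.1500 = 0.2325 m
robot covers 1.5500·1.9375 − ½·0.8000·1.9375² = 1.5016 m while stopping
human over T_r+T_s: 0.4000·(0.1500+1.9375) = 0.8350 m
residual clearance needed = 0.2000+0.0300+0.0500 = 0.2800 m
S_min ≈ 0.2325+1.5016+0.8350+0.2800  ⇒  S_min = 9117/3200 m

S_min = 9117/3200 m = 2.8491 m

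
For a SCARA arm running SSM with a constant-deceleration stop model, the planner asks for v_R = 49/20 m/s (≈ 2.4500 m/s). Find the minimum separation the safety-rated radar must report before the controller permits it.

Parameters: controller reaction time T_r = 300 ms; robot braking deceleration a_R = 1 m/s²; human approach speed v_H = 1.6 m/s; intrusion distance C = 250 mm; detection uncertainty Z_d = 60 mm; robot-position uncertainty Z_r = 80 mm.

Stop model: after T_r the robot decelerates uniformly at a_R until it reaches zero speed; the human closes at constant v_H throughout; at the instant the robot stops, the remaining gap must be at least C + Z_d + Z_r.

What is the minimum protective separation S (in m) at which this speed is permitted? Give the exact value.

braking lasts T_s = (49/20)/1 = 2.4500 s
robot in T_r: 2.4500·0.3000 = 0.7350 m
braking distance = 2.4500²/(2·1.0000) = 3.0013 m
human over T_r+T_s: 1.6000·(0.3000+2.4500) = 4.4000 m
residual clearance needed = 0.2500+0.0600+0.0800 = 0.3900 m
S_min ≈ 0.7350+3.0013+4.4000+0.3900  ⇒  S_min = 6821/800 m

S_min = 6821/800 m = 8.5262 m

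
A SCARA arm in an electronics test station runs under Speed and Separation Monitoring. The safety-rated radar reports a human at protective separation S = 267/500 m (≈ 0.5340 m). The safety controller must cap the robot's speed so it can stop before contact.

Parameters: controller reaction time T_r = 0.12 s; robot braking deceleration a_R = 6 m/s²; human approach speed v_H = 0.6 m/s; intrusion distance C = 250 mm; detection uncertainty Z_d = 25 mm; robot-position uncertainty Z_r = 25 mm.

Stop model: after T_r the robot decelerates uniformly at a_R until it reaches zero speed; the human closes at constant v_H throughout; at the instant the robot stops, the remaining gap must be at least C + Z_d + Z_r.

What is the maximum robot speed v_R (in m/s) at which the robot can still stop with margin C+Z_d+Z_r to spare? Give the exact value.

v_R_max = 3/5 m/s = 0.6000 m/s

collect terms ⇒ (1/12)·v_R² + (11/50)·v_R + (-81/500) = 0
  disc = (11/50)² − 4·(1/12)·(-81/500) = 64/625 ; √disc = 8/25
  v_R = (−(11/50) + 8/25) / (2·(1/12)) = 3/5 m/s
check:
stop time T_s = (3/5)/6 = 0.1000 s
robot in T_r: 0.6000·0.1200 = 0.0720 m
robot under decel: 0.6000²/(2·6.0000) = 0.0300 m
human over T_r+T_s: 0.6000·(0.1200+0.1000) = 0.1320 m
margins: 0.2500+0.0250+0.0250 = 0.3000 m
sum ≈ 0.0720+0.0300+0.1320+0.3000 ≈ 0.5340 m = S ✓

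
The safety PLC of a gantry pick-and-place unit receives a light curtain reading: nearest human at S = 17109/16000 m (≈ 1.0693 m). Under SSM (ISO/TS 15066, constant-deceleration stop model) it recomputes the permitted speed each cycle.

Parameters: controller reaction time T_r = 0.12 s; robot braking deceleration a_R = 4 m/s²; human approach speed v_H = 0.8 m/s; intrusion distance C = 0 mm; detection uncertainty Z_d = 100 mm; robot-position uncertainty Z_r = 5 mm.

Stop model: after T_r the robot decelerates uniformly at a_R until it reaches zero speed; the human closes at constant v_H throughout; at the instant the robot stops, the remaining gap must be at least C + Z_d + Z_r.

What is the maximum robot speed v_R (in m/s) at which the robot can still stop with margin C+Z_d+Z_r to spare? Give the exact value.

v_R_max = 33/20 m/s = 1.6500 m/s

at the boundary: (1/8)·v² + (8/25)·v + (-13893/16000) = 0
  disc = (8/25)² − 4·(1/8)·(-13893/16000) = 85849/160000 ; √disc = 293/400
  v_R = (−(8/25) + 293/400) / (2·(1/8)) = 33/20 m/s
check:
braking lasts T_s = (33/20)/4 = 0.4125 s
robot covers v_R·T_r = 1.6500·0.1200 = 0.1980 m before braking
robot covers 1.6500·0.4125 − ½·4.0000·0.4125² = 0.3403 m while stopping
person approaches 0.8000·(0.1200+0.4125) = 0.4260 m
C+Z_d+Z_r = 0.0000+0.1000+0.0050 = 0.1050 m
sum ≈ 0.1980+0.3403+0.4260+0.1050 ≈ 1.0693 m = S ✓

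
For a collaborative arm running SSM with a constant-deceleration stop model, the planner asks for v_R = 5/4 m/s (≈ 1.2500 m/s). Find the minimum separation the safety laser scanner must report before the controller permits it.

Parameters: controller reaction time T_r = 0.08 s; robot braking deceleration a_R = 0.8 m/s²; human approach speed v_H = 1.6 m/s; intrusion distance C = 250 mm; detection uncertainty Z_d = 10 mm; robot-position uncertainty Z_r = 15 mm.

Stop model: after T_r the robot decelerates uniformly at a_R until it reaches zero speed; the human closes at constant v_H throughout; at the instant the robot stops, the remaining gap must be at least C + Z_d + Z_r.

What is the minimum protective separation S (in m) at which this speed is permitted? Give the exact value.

S_min = 63673/16000 m = 3.9796 m

T_s = v_R/a_R = (5/4)/(4/5) = 1.5625 s
robot in T_r: 1.2500·0.0800 = 0.1000 m
robot covers 1.2500·1.5625 − ½·0.8000·1.5625² = 0.9766 m while stopping
human over T_r+T_s: 1.6000·(0.0800+1.5625) = 2.6280 m
margins: 0.2500+0.0100+0.0150 = 0.2750 m
S_min ≈ 0.1000+0.9766+2.6280+0.2750  ⇒  S_min = 63673/16000 m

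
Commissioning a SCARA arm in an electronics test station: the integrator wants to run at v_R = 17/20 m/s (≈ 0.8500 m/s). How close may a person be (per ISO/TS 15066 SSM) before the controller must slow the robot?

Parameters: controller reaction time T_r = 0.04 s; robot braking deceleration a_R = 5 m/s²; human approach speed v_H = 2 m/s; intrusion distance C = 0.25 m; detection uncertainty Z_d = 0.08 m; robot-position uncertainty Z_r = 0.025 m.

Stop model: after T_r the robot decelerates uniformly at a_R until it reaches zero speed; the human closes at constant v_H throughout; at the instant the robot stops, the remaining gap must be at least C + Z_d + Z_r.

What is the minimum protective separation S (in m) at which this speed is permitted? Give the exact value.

S_min = 141/160 m = 0.8812 m

braking lasts T_s = (17/20)/5 = 0.1700 s
robot in T_r: 0.8500·0.0400 = 0.0340 m
robot covers 0.8500·0.1700 − ½·5.0000·0.1700² = 0.0722 m while stopping
human closes 2.0000·0.2100 = 0.4200 m
C+Z_d+Z_r = 0.2500+0.0800+0.0250 = 0.3550 m
S_min ≈ 0.0340+0.0722+0.4200+0.3550  ⇒  S_min = 141/160 m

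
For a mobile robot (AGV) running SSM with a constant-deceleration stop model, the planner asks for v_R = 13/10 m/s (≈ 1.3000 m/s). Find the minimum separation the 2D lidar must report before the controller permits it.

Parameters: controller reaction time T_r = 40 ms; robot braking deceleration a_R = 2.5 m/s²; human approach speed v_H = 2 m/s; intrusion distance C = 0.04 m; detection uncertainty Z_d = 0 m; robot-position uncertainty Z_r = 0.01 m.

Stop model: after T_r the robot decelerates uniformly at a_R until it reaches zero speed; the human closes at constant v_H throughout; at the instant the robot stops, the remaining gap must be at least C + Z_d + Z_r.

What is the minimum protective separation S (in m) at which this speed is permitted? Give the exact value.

S_min = 39/25 m = 1.5600 m

T_s = v_R/a_R = (13/10)/(5/2) = 0.5200 s
reaction-phase robot travel = 1.3000·0.0400 = 0.0520 m
robot covers 1.3000·0.5200 − ½·2.5000·0.5200² = 0.3380 m while stopping
human over T_r+T_s: 2.0000·(0.0400+0.5200) = 1.1200 m
margins: 0.0400+0.0000+0.0100 = 0.0500 m
S_min ≈ 0.0520+0.3380+1.1200+0.0500  ⇒  S_min = 39/25 m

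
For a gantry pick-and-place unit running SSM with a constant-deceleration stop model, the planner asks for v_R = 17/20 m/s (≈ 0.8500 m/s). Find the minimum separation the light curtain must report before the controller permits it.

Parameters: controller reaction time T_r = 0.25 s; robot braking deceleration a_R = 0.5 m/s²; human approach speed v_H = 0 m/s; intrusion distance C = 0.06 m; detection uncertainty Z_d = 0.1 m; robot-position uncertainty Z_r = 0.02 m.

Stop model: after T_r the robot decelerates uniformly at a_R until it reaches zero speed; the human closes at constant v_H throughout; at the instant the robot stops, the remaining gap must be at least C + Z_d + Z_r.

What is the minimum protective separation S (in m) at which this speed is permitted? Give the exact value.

braking lasts T_s = (17/20)/(1/2) = 1.7000 s
robot in T_r: 0.8500·0.2500 = 0.2125 m
robot under decel: 0.8500²/(2·0.5000) = 0.7225 m
person approaches 0.0000·(0.2500+1.7000) = 0.0000 m
residual clearance needed = 0.0600+0.1000+0.0200 = 0.1800 m
S_min ≈ 0.2125+0.7225+0.0000+0.1800  ⇒  S_min = 223/200 m

S_min = 223/200 m = 1.1150 m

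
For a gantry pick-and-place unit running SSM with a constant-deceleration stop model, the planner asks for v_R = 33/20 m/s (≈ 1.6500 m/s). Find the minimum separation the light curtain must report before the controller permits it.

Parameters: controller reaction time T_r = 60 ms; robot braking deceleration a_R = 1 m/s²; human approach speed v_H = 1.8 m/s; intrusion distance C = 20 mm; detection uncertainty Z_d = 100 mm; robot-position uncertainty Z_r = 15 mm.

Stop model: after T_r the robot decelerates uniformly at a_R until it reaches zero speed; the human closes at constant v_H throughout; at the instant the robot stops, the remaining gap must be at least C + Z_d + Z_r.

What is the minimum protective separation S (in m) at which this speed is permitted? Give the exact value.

S_min = 18693/4000 m = 4.6733 m

stop time T_s = (33/20)/1 = 1.6500 s
robot in T_r: 1.6500·0.0600 = 0.0990 m
robot covers 1.6500·1.6500 − ½·1.0000·1.6500² = 1.3613 m while stopping
human closes 1.8000·1.7100 = 3.0780 m
margins: 0.0200+0.1000+0.0150 = 0.1350 m
S_min ≈ 0.0990+1.3613+3.0780+0.1350  ⇒  S_min = 18693/4000 m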